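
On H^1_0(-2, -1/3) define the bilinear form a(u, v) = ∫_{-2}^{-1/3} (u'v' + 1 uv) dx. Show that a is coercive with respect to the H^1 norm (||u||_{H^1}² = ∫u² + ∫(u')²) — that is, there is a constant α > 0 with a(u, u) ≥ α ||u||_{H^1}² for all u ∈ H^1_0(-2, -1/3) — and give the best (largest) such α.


α = 1

Coercivity of a(·,·) on H^1_0(-2, -1/3) means a(u, u) ≥ α ||u||_{H^1}² for every u ∈ H^1_0.
The interval has length L = 5/3, and Poincaré/coercivity depend only on L. Here a(u, u) = ∫(u')² + (1)·∫u².
Here c = 1 ≥ 1, so a(u,u) = ∫(u')² + c∫u² ≥ ∫(u')² + ∫u² = ||u||_{H^1}², i.e. α = 1 works. No larger α is possible: a(u,u) ≥ α||u||_{H^1}² means (1−α)∫(u')² ≥ (α−c)∫u², and for the modes u_n = sin(nπ(x−x₀)/L) (x₀ the left endpoint) one has ∫u_n²/∫(u_n')² = (L/(nπ))² → 0, so a(u_n,u_n)/||u_n||_{H^1}² → 1. Hence the optimal constant is α = 1.
Therefore α = 1.


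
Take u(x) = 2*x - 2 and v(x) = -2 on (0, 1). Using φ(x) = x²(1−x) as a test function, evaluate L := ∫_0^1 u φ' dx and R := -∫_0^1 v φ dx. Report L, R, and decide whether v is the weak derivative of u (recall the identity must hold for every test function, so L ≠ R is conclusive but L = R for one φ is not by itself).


LHS = -1/6, RHS = 1/6. No, v is not the weak derivative of u.

u(x) = 2*x - 2, classical derivative u'(x) = 2.
φ(x) = x²(1−x), so φ'(x) = x*(2 - 3*x).
Note φ(0) = φ(1) = 0, so the boundary term u·φ vanishes.
LHS = ∫_0^1 u(x) φ'(x) dx = ∫_0^1 (-6*x^3 + 10*x^2 - 4*x) dx. Term by term:
  ∫_0^1 -6*x^3 dx = -3/2;  ∫_0^1 10*x^2 dx = 10/3;  ∫_0^1 -4*x dx = -2.
Sum: -3/2 + 10/3 − 2 = -1/6.
So LHS = -1/6.
∫_0^1 v(x) φ(x) dx = ∫_0^1 (2*x^3 - 2*x^2) dx. Term by term:
  ∫_0^1 2*x^3 dx = 1/2;  ∫_0^1 -2*x^2 dx = -2/3.
Sum: 1/2 − 2/3 = -1/6.
So RHS = -∫_0^1 v(x) φ(x) dx = 1/6.
LHS − RHS = -1/3 ≠ 0, so the identity fails.
(For a valid weak derivative the identity must hold for EVERY test function, in particular this one. The failure shows v is NOT the weak derivative of u.)
Correct weak derivative would be u'(x) = 2.


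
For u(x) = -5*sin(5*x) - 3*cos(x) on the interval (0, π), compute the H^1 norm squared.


||u||_{H^1(0,π)}^2 = 334*π

u'(x) = 3*sin(x) - 25*cos(5*x).
Expand u² and (u')² and integrate term by term on (0, π), using: for integers n ≥ 1, ∫_0^π sin²(nx) dx = ∫_0^π cos²(nx) dx = π/2; for n ≠ n', ∫_0^π sin(nx)sin(n'x) dx = ∫_0^π cos(nx)cos(n'x) dx = 0; and by product-to-sum, ∫_0^π sin(nx)cos(n'x) dx = ½∫_0^π [sin((n+n')x) + sin((n−n')x)] dx, which is 0 when n+n' is even and 2n/(n²−n'²) when n+n' is odd (it need not vanish on (0, π)).
  u² squared terms: (-5)²·∫sin(5x)² dx = 25·π/2 = 25*π/2;  (-3)²·∫cos(x)² dx = 9·π/2 = 9*π/2.
  u² cross terms: 2·(-5)·(-3)·∫sin(5x)·cos(x) dx = 30·(0) = 0.
  So ∫_0^π u² dx = 25*π/2 + 9*π/2 + 0 = 17*π.
  (u')² squared terms: (-25)²·∫cos(5x)² dx = 625·π/2 = 625*π/2;  (3)²·∫sin(x)² dx = 9·π/2 = 9*π/2.
  (u')² cross terms: 2·(-25)·(3)·∫cos(5x)·sin(x) dx = -150·(0) = 0.
  So ∫_0^π (u')² dx = 625*π/2 + 9*π/2 + 0 = 317*π.
||u||_{H^1}^2 = (17*π) + (317*π) = 334*π.


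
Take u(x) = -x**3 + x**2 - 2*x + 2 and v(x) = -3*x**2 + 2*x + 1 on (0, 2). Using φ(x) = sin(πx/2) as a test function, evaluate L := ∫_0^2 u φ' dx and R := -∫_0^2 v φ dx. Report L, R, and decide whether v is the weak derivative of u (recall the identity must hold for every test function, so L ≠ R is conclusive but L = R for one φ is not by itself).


LHS = -96/π^3 + 24/π, RHS = -96/π^3 + 12/π. No, v is not the weak derivative of u.

u(x) = -x**3 + x**2 - 2*x + 2, classical derivative u'(x) = -3*x**2 + 2*x - 2.
φ(x) = sin(πx/2), so φ'(x) = π*cos(π*x/2)/2.
Note φ(0) = φ(2) = 0, so the boundary term u·φ vanishes.
LHS = ∫_0^2 u(x) φ'(x) dx = ∫_0^2 (-π*x^3*cos(π*x/2)/2 + π*x^2*cos(π*x/2)/2 - π*x*cos(π*x/2) + π*cos(π*x/2)) dx. Term by term:
  ∫_0^2 π*cos(π*x/2) dx = 0;  ∫_0^2 π*x^2*cos(π*x/2)/2 dx = -8/π;  ∫_0^2 -π*x*cos(π*x/2) dx = 8/π;
  ∫_0^2 -π*x^3*cos(π*x/2)/2 dx = -96/π^3 + 24/π.
Sum: 0 − 8/π + 8/π + -96/π^3 + 24/π = -96/π^3 + 24/π.
So LHS = -96/π^3 + 24/π.
∫_0^2 v(x) φ(x) dx = ∫_0^2 (-3*x^2*sin(π*x/2) + 2*x*sin(π*x/2) + sin(π*x/2)) dx. Term by term:
  ∫_0^2 -3*x^2*sin(π*x/2) dx = -24/π + 96/π^3;  ∫_0^2 2*x*sin(π*x/2) dx = 8/π;  ∫_0^2 sin(π*x/2) dx = 4/π.
Sum: -24/π + 96/π^3 + 8/π + 4/π = -12/π + 96/π^3.
So RHS = -∫_0^2 v(x) φ(x) dx = -96/π^3 + 12/π.
LHS − RHS = 12/π ≠ 0, so the identity fails.
(For a valid weak derivative the identity must hold for EVERY test function, in particular this one. The failure shows v is NOT the weak derivative of u.)
Correct weak derivative would be u'(x) = -3*x**2 + 2*x - 2.


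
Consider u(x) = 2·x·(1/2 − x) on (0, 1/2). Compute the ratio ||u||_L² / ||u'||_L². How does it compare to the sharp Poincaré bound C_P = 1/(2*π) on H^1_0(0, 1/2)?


||u||_L² / ||u'||_L² = sqrt(10)/20 < C_P = 1/(2*π).

u(x) = 2·x·(1/2 − x), so u'(x) = 1 - 4*x.
u(x) = 2·x·(1/2 − x) vanishes at x = 0 and x = 1/2, so u ∈ H^1_0(0, 1/2). Differentiate via the product rule and integrate the resulting polynomials term by term.
  ∫_0^1/2 u² dx = ∫_0^1/2 (4*x^4 - 4*x^3 + x^2) dx. Term by term:
    ∫_0^1/2 4*x^4 dx = 1/40;  ∫_0^1/2 -4*x^3 dx = -1/16;  ∫_0^1/2 x^2 dx = 1/24.
  Sum: 1/40 − 1/16 + 1/24 = 1/240.
  ∫_0^1/2 (u')² dx = ∫_0^1/2 (16*x^2 - 8*x + 1) dx. Term by term:
    ∫_0^1/2 16*x^2 dx = 2/3;  ∫_0^1/2 -8*x dx = -1;  ∫_0^1/2 1 dx = 1/2.
  Sum: 2/3 − 1 + 1/2 = 1/6.
∫_0^1/2 u² dx = 1/240, so ||u||_L² = sqrt(15)/60.
∫_0^1/2 (u')² dx = 1/6, so ||u'||_L² = sqrt(6)/6.
Ratio ||u||_L² / ||u'||_L² = sqrt(10)/20.
Sharp Poincaré constant on H^1_0(0, 1/2) is C_P = L/π = 1/(2*π), achieved by sin(2*π·x).
A polynomial bump cannot attain the sharp Poincaré constant (only the first sine eigenfunction does), so the ratio is strictly less than C_P, consistent with ||u||_L² ≤ C_P ||u'||_L².


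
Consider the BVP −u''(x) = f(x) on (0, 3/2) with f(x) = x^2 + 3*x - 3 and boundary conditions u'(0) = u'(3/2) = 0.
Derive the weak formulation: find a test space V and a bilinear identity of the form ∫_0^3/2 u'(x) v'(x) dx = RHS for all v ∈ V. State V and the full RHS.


V = H^1(0, 3/2) (no boundary constraint on v; u is determined up to an additive constant); weak form: ∫_0^3/2 u'v' dx = ∫_0^3/2 (x^2 + 3*x - 3) v dx for all v ∈ V.

Multiply both sides by a test function v and integrate from 0 to 3/2:
  ∫_0^3/2 −u''(x) v(x) dx = ∫_0^3/2 f(x) v(x) dx.
Integrate the LHS by parts once:
  ∫_0^3/2 −u'' v dx = −[u'(x) v(x)]_0^3/2 + ∫_0^3/2 u'(x) v'(x) dx.
Thus ∫_0^3/2 u'(x) v'(x) dx = ∫_0^3/2 f(x) v(x) dx + [u'(x) v(x)]_0^3/2.
Choose V so that boundary terms are either known or forced to vanish.
u has homogeneous Neumann: u'(0) = u'(3/2) = 0. So [u' v]_0^3/2 = 0·v(3/2) − 0·v(0) = 0 for any v; take V = H^1(0, 3/2).
Weak formulation: find u (satisfying any essential BC) such that ∫_0^3/2 u'(x) v'(x) dx = ∫_0^3/2 f v dx for all v ∈ V (homogeneous Neumann, so boundary terms vanish).
Substituting f(x) = x^2 + 3*x - 3, the right-hand side is ∫_0^3/2 (x^2 + 3*x - 3) v dx.
Compatibility check (pure Neumann): taking v ≡ 1 ∈ V gives 0 = ∫_0^3/2 f dx + (0) − (0), i.e. ∫_0^3/2 f dx must equal u'(0) − u'(3/2) = 0. Indeed ∫_0^3/2 (x^2 + 3*x - 3) dx = 0, so the data are compatible. The solution is then unique only up to an additive constant (fix it e.g. by requiring ∫_0^3/2 u dx = 0).


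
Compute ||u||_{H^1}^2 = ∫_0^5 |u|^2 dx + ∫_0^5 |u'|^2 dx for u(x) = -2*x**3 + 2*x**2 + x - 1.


||u||_{H^1}^2 = 843910/21

The H^1 norm (squared) on an interval (0, L) is
  ||u||_{H^1}^2 = ∫_0^L u(x)^2 dx + ∫_0^L u'(x)^2 dx.
Compute u'(x) = -6*x**2 + 4*x + 1.
Then u(x)^2 = 4*x**6 - 8*x**5 + 8*x**3 - 3*x**2 - 2*x + 1 and u'(x)^2 = 36*x**4 - 48*x**3 + 4*x**2 + 8*x + 1.
Integrate each monomial from 0 to 5 using ∫_0^5 c·x^n dx = c·5^(n+1)/(n+1):
  ∫_0^5 u(x)^2 dx = ∫_0^5 (4*x^6 - 8*x^5 + 8*x^3 - 3*x^2 - 2*x + 1) dx. Term by term:
    ∫_0^5 4*x^6 dx = 312500/7;  ∫_0^5 -8*x^5 dx = -62500/3;  ∫_0^5 8*x^3 dx = 1250;
    ∫_0^5 -3*x^2 dx = -125;  ∫_0^5 -2*x dx = -25;  ∫_0^5 1 dx = 5.
  Sum: 312500/7 − 62500/3 + 1250 − 125 − 25 + 5 = 523205/21.
  ∫_0^5 u'(x)^2 dx = ∫_0^5 (36*x^4 - 48*x^3 + 4*x^2 + 8*x + 1) dx. Term by term:
    ∫_0^5 36*x^4 dx = 22500;  ∫_0^5 -48*x^3 dx = -7500;  ∫_0^5 4*x^2 dx = 500/3;
    ∫_0^5 8*x dx = 100;  ∫_0^5 1 dx = 5.
  Sum: 22500 − 7500 + 500/3 + 100 + 5 = 45815/3.
Adding: ||u||_{H^1}^2 = 523205/21 + 45815/3 = 843910/21.


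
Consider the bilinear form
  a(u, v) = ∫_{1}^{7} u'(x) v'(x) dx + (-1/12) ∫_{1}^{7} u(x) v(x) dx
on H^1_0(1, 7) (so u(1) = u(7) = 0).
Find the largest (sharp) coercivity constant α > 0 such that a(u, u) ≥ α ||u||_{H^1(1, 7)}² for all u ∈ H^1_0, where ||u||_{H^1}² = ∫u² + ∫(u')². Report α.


α = (-3 + π^2)/(π^2 + 36)

Coercivity of a(·,·) on H^1_0(1, 7) means a(u, u) ≥ α ||u||_{H^1}² for every u ∈ H^1_0.
The interval has length L = 6, and Poincaré/coercivity depend only on L. Here a(u, u) = ∫(u')² + (-1/12)·∫u².
Here c = -1/12 < 0 with |c| < (π/L)² = π^2/36, so coercivity still holds. The condition a(u,u) ≥ α||u||_{H^1}² reads (1−α)∫(u')² ≥ (α−c)∫u². Any admissible α is ≤ 1 (rapidly oscillating u have ∫u²/∫(u')² → 0), and α = 1 would force 0 ≥ (1−c)∫u², impossible since c < 1; so 1−α > 0. By the sharp Poincaré inequality on H^1_0 of an interval of length L, ∫(u')² ≥ (π/L)²∫u² with equality for the first sine mode sin(π(x−x₀)/L) (x₀ the left endpoint), so the inequality holds for all u iff (1−α)(π/L)² ≥ α − c, i.e. α ≤ ((π/L)² + c)/((π/L)² + 1) = (1 + c(L/π)²)/(1 + (L/π)²). (Direct route, valid since c ≤ 0: Poincaré gives c∫u² ≥ c(L/π)²∫(u')², so a(u,u) ≥ (1 + c(L/π)²)∫(u')², while ||u||_{H^1}² ≤ (1 + (L/π)²)∫(u')²; dividing yields the same α.) With (π/L)² = π^2/36 and c = -1/12, the largest admissible constant is α = ((π/L)² + c)/((π/L)² + 1).
Simplifying, α = (-3 + π^2)/(π^2 + 36).


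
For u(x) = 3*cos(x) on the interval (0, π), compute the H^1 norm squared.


||u||_{H^1(0,π)}^2 = 9*π

u'(x) = -3*sin(x).
Expand u² and (u')² and integrate term by term on (0, π), using: for integers n ≥ 1, ∫_0^π sin²(nx) dx = ∫_0^π cos²(nx) dx = π/2; for n ≠ n', ∫_0^π sin(nx)sin(n'x) dx = ∫_0^π cos(nx)cos(n'x) dx = 0; and by product-to-sum, ∫_0^π sin(nx)cos(n'x) dx = ½∫_0^π [sin((n+n')x) + sin((n−n')x)] dx, which is 0 when n+n' is even and 2n/(n²−n'²) when n+n' is odd (it need not vanish on (0, π)).
  u² squared terms: (3)²·∫cos(x)² dx = 9·π/2 = 9*π/2.
  So ∫_0^π u² dx = 9*π/2.
  (u')² squared terms: (-3)²·∫sin(x)² dx = 9·π/2 = 9*π/2.
  So ∫_0^π (u')² dx = 9*π/2.
||u||_{H^1}^2 = (9*π/2) + (9*π/2) = 9*π.


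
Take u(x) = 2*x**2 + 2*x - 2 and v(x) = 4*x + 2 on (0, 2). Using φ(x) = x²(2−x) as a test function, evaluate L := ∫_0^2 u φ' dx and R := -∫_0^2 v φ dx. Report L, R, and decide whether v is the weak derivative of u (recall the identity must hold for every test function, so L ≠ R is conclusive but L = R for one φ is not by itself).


LHS = -136/15, RHS = -136/15. Yes, v = u' weakly.

u(x) = 2*x**2 + 2*x - 2, classical derivative u'(x) = 4*x + 2.
φ(x) = x²(2−x), so φ'(x) = x*(4 - 3*x).
Note φ(0) = φ(2) = 0, so the boundary term u·φ vanishes.
LHS = ∫_0^2 u(x) φ'(x) dx = ∫_0^2 (-6*x^4 + 2*x^3 + 14*x^2 - 8*x) dx. Term by term:
  ∫_0^2 -6*x^4 dx = -192/5;  ∫_0^2 2*x^3 dx = 8;  ∫_0^2 14*x^2 dx = 112/3;
  ∫_0^2 -8*x dx = -16.
Sum: -192/5 + 8 + 112/3 − 16 = -136/15.
So LHS = -136/15.
∫_0^2 v(x) φ(x) dx = ∫_0^2 (-4*x^4 + 6*x^3 + 4*x^2) dx. Term by term:
  ∫_0^2 -4*x^4 dx = -128/5;  ∫_0^2 6*x^3 dx = 24;  ∫_0^2 4*x^2 dx = 32/3.
Sum: -128/5 + 24 + 32/3 = 136/15.
So RHS = -∫_0^2 v(x) φ(x) dx = -136/15.
LHS = RHS, so the identity holds for this test φ.
Moreover u is smooth here and v(x) = u'(x) = 4*x + 2 pointwise, so the identity holds for every test function. Hence v is the weak derivative of u.


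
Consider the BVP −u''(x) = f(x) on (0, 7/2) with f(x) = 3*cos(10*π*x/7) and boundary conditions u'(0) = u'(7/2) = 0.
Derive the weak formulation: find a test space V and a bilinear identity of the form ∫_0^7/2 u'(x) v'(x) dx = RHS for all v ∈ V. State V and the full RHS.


V = H^1(0, 7/2) (no boundary constraint on v; u is determined up to an additive constant); weak form: ∫_0^7/2 u'v' dx = ∫_0^7/2 (3*cos(10*π*x/7)) v dx for all v ∈ V.

Multiply both sides by a test function v and integrate from 0 to 7/2:
  ∫_0^7/2 −u''(x) v(x) dx = ∫_0^7/2 f(x) v(x) dx.
Integrate the LHS by parts once:
  ∫_0^7/2 −u'' v dx = −[u'(x) v(x)]_0^7/2 + ∫_0^7/2 u'(x) v'(x) dx.
Thus ∫_0^7/2 u'(x) v'(x) dx = ∫_0^7/2 f(x) v(x) dx + [u'(x) v(x)]_0^7/2.
Choose V so that boundary terms are either known or forced to vanish.
u has homogeneous Neumann: u'(0) = u'(7/2) = 0. So [u' v]_0^7/2 = 0·v(7/2) − 0·v(0) = 0 for any v; take V = H^1(0, 7/2).
Weak formulation: find u (satisfying any essential BC) such that ∫_0^7/2 u'(x) v'(x) dx = ∫_0^7/2 f v dx for all v ∈ V (homogeneous Neumann, so boundary terms vanish).
Substituting f(x) = 3*cos(10*π*x/7), the right-hand side is ∫_0^7/2 (3*cos(10*π*x/7)) v dx.
Compatibility check (pure Neumann): taking v ≡ 1 ∈ V gives 0 = ∫_0^7/2 f dx + (0) − (0), i.e. ∫_0^7/2 f dx must equal u'(0) − u'(7/2) = 0. Indeed ∫_0^7/2 (3*cos(10*π*x/7)) dx = 0, so the data are compatible. The solution is then unique only up to an additive constant (fix it e.g. by requiring ∫_0^7/2 u dx = 0).


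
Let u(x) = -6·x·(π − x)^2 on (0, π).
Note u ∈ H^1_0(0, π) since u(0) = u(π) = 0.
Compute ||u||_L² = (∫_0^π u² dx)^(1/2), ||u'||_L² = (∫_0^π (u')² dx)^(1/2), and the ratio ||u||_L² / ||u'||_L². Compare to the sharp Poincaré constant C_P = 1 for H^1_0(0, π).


||u||_L² / ||u'||_L² = sqrt(14)*π/14 < C_P = 1.

u(x) = -6·x·(π − x)^2, so u'(x) = 6*(π - 3*x)*(x - π).
u(x) = -6·x·(π − x)^2 vanishes at x = 0 and x = π, so u ∈ H^1_0(0, π). Differentiate via the product rule and integrate the resulting polynomials term by term.
  ∫_0^π u² dx = ∫_0^π (36*x^6 - 144*π*x^5 + 216*π^2*x^4 - 144*π^3*x^3 + 36*π^4*x^2) dx. Term by term:
    ∫_0^π 36*x^6 dx = 36*π^7/7;  ∫_0^π -144*π*x^5 dx = -24*π^7;  ∫_0^π 216*π^2*x^4 dx = 216*π^7/5;
    ∫_0^π -144*π^3*x^3 dx = -36*π^7;  ∫_0^π 36*π^4*x^2 dx = 12*π^7.
  Sum: 36*π^7/7 − 24*π^7 + 216*π^7/5 − 36*π^7 + 12*π^7 = 12*π^7/35.
  ∫_0^π (u')² dx = ∫_0^π (324*x^4 - 864*π*x^3 + 792*π^2*x^2 - 288*π^3*x + 36*π^4) dx. Term by term:
    ∫_0^π 324*x^4 dx = 324*π^5/5;  ∫_0^π -864*π*x^3 dx = -216*π^5;  ∫_0^π 792*π^2*x^2 dx = 264*π^5;
    ∫_0^π -288*π^3*x dx = -144*π^5;  ∫_0^π 36*π^4 dx = 36*π^5.
  Sum: 324*π^5/5 − 216*π^5 + 264*π^5 − 144*π^5 + 36*π^5 = 24*π^5/5.
∫_0^π u² dx = 12*π^7/35, so ||u||_L² = 2*sqrt(105)*π^(7/2)/35.
∫_0^π (u')² dx = 24*π^5/5, so ||u'||_L² = 2*sqrt(30)*π^(5/2)/5.
Ratio ||u||_L² / ||u'||_L² = sqrt(14)*π/14.
Sharp Poincaré constant on H^1_0(0, π) is C_P = L/π = 1, achieved by sin(x).
A polynomial bump cannot attain the sharp Poincaré constant (only the first sine eigenfunction does), so the ratio is strictly less than C_P, consistent with ||u||_L² ≤ C_P ||u'||_L².


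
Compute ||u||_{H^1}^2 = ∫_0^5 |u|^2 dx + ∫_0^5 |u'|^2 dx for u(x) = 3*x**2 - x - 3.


||u||_{H^1}^2 = 32725/6

The H^1 norm (squared) on an interval (0, L) is
  ||u||_{H^1}^2 = ∫_0^L u(x)^2 dx + ∫_0^L u'(x)^2 dx.
Compute u'(x) = 6*x - 1.
Then u(x)^2 = 9*x**4 - 6*x**3 - 17*x**2 + 6*x + 9 and u'(x)^2 = 36*x**2 - 12*x + 1.
Integrate each monomial from 0 to 5 using ∫_0^5 c·x^n dx = c·5^(n+1)/(n+1):
  ∫_0^5 u(x)^2 dx = ∫_0^5 (9*x^4 - 6*x^3 - 17*x^2 + 6*x + 9) dx. Term by term:
    ∫_0^5 9*x^4 dx = 5625;  ∫_0^5 -6*x^3 dx = -1875/2;  ∫_0^5 -17*x^2 dx = -2125/3;
    ∫_0^5 6*x dx = 75;  ∫_0^5 9 dx = 45.
  Sum: 5625 − 1875/2 − 2125/3 + 75 + 45 = 24595/6.
  ∫_0^5 u'(x)^2 dx = ∫_0^5 (36*x^2 - 12*x + 1) dx. Term by term:
    ∫_0^5 36*x^2 dx = 1500;  ∫_0^5 -12*x dx = -150;  ∫_0^5 1 dx = 5.
  Sum: 1500 − 150 + 5 = 1355.
Adding: ||u||_{H^1}^2 = 24595/6 + 1355 = 32725/6.


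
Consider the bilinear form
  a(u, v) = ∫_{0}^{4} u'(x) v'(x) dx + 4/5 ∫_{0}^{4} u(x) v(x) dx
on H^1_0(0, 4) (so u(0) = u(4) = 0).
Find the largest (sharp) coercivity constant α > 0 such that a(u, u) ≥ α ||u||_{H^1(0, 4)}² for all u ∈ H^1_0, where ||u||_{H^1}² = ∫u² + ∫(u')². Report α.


α = (π^2 + 64/5)/(π^2 + 16)

Coercivity of a(·,·) on H^1_0(0, 4) means a(u, u) ≥ α ||u||_{H^1}² for every u ∈ H^1_0.
The interval has length L = 4, and Poincaré/coercivity depend only on L. Here a(u, u) = ∫(u')² + (4/5)·∫u².
Here 0 < c = 4/5 < 1. The condition a(u,u) ≥ α||u||_{H^1}² reads (1−α)∫(u')² ≥ (α−c)∫u². Any admissible α is ≤ 1 (rapidly oscillating u have ∫u²/∫(u')² → 0), and α = 1 would force 0 ≥ (1−c)∫u², impossible since c < 1; so 1−α > 0. By the sharp Poincaré inequality on H^1_0 of an interval of length L, ∫(u')² ≥ (π/L)²∫u² with equality for the first sine mode sin(π(x−x₀)/L) (x₀ the left endpoint), so the inequality holds for all u iff (1−α)(π/L)² ≥ α − c, i.e. α ≤ ((π/L)² + c)/((π/L)² + 1) = (1 + c(L/π)²)/(1 + (L/π)²). With (π/L)² = π^2/16 and c = 4/5, the largest admissible constant is α = ((π/L)² + c)/((π/L)² + 1).
Simplifying, α = (π^2 + 64/5)/(π^2 + 16).


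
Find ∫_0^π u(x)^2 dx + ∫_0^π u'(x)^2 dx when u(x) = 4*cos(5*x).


||u||_{H^1(0,π)}^2 = 208*π

u'(x) = -20*sin(5*x).
Expand u² and (u')² and integrate term by term on (0, π), using: for integers n ≥ 1, ∫_0^π sin²(nx) dx = ∫_0^π cos²(nx) dx = π/2; for n ≠ n', ∫_0^π sin(nx)sin(n'x) dx = ∫_0^π cos(nx)cos(n'x) dx = 0; and by product-to-sum, ∫_0^π sin(nx)cos(n'x) dx = ½∫_0^π [sin((n+n')x) + sin((n−n')x)] dx, which is 0 when n+n' is even and 2n/(n²−n'²) when n+n' is odd (it need not vanish on (0, π)).
  u² squared terms: (4)²·∫cos(5x)² dx = 16·π/2 = 8*π.
  So ∫_0^π u² dx = 8*π.
  (u')² squared terms: (-20)²·∫sin(5x)² dx = 400·π/2 = 200*π.
  So ∫_0^π (u')² dx = 200*π.
||u||_{H^1}^2 = (8*π) + (200*π) = 208*π.


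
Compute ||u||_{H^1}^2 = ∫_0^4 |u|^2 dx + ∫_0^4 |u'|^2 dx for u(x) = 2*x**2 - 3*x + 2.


||u||_{H^1}^2 = 2596/5

The H^1 norm (squared) on an interval (0, L) is
  ||u||_{H^1}^2 = ∫_0^L u(x)^2 dx + ∫_0^L u'(x)^2 dx.
Compute u'(x) = 4*x - 3.
Then u(x)^2 = 4*x**4 - 12*x**3 + 17*x**2 - 12*x + 4 and u'(x)^2 = 16*x**2 - 24*x + 9.
Integrate each monomial from 0 to 4 using ∫_0^4 c·x^n dx = c·4^(n+1)/(n+1):
  ∫_0^4 u(x)^2 dx = ∫_0^4 (4*x^4 - 12*x^3 + 17*x^2 - 12*x + 4) dx. Term by term:
    ∫_0^4 4*x^4 dx = 4096/5;  ∫_0^4 -12*x^3 dx = -768;  ∫_0^4 17*x^2 dx = 1088/3;
    ∫_0^4 -12*x dx = -96;  ∫_0^4 4 dx = 16.
  Sum: 4096/5 − 768 + 1088/3 − 96 + 16 = 5008/15.
  ∫_0^4 u'(x)^2 dx = ∫_0^4 (16*x^2 - 24*x + 9) dx. Term by term:
    ∫_0^4 16*x^2 dx = 1024/3;  ∫_0^4 -24*x dx = -192;  ∫_0^4 9 dx = 36.
  Sum: 1024/3 − 192 + 36 = 556/3.
Adding: ||u||_{H^1}^2 = 5008/15 + 556/3 = 2596/5.


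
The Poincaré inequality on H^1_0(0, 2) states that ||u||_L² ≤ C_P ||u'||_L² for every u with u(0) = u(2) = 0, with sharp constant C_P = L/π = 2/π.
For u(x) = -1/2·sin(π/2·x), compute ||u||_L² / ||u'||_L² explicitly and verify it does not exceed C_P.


||u||_L² / ||u'||_L² = 2/π = C_P.

u(x) = -1/2·sin(π/2·x), so u'(x) = -π*cos(π*x/2)/4.
Writing u(x) = A·sin(kπx/L) with A = -1/2 and k = 1, use ∫_0^L sin²(kπx/L) dx = L/2 and ∫_0^L cos²(kπx/L) dx = L/2.
u² = 1/4·sin²(π/2·x) and (u')² = π^2/16·cos²(π/2·x), and each of sin², cos² integrates to L/2 = 1 over (0, 2).
∫_0^2 u² dx = 1/4, so ||u||_L² = 1/2.
∫_0^2 (u')² dx = π^2/16, so ||u'||_L² = π/4.
Ratio ||u||_L² / ||u'||_L² = 2/π.
Sharp Poincaré constant on H^1_0(0, 2) is C_P = L/π = 2/π, achieved by sin(π/2·x).
This is the k = 1 eigenfunction (up to amplitude), so the ratio equals the sharp Poincaré constant exactly.


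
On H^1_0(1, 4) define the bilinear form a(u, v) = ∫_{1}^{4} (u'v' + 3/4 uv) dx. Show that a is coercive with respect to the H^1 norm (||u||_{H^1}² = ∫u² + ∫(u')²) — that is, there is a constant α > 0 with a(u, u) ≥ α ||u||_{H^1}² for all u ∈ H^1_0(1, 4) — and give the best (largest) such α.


α = (27/4 + π^2)/(9 + π^2)

Coercivity of a(·,·) on H^1_0(1, 4) means a(u, u) ≥ α ||u||_{H^1}² for every u ∈ H^1_0.
The interval has length L = 3, and Poincaré/coercivity depend only on L. Here a(u, u) = ∫(u')² + (3/4)·∫u².
Here 0 < c = 3/4 < 1. The condition a(u,u) ≥ α||u||_{H^1}² reads (1−α)∫(u')² ≥ (α−c)∫u². Any admissible α is ≤ 1 (rapidly oscillating u have ∫u²/∫(u')² → 0), and α = 1 would force 0 ≥ (1−c)∫u², impossible since c < 1; so 1−α > 0. By the sharp Poincaré inequality on H^1_0 of an interval of length L, ∫(u')² ≥ (π/L)²∫u² with equality for the first sine mode sin(π(x−x₀)/L) (x₀ the left endpoint), so the inequality holds for all u iff (1−α)(π/L)² ≥ α − c, i.e. α ≤ ((π/L)² + c)/((π/L)² + 1) = (1 + c(L/π)²)/(1 + (L/π)²). With (π/L)² = π^2/9 and c = 3/4, the largest admissible constant is α = ((π/L)² + c)/((π/L)² + 1).
Simplifying, α = (27/4 + π^2)/(9 + π^2).


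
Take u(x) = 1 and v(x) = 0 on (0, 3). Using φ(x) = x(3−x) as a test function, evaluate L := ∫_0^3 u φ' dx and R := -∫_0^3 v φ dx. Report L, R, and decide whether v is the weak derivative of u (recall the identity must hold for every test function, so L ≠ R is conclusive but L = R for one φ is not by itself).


LHS = 0, RHS = 0. Yes, v = u' weakly.

u(x) = 1, classical derivative u'(x) = 0.
φ(x) = x(3−x), so φ'(x) = 3 - 2*x.
Note φ(0) = φ(3) = 0, so the boundary term u·φ vanishes.
LHS = ∫_0^3 u(x) φ'(x) dx = ∫_0^3 (3 - 2*x) dx. Term by term:
  ∫_0^3 -2*x dx = -9;  ∫_0^3 3 dx = 9.
Sum: -9 + 9 = 0.
So LHS = 0.
∫_0^3 v(x) φ(x) dx = ∫_0^3 (0) dx. Term by term:
  ∫_0^3 0 dx = 0.
So RHS = -∫_0^3 v(x) φ(x) dx = 0.
LHS = RHS, so the identity holds for this test φ.
Moreover u is smooth here and v(x) = u'(x) = 0 pointwise, so the identity holds for every test function. Hence v is the weak derivative of u.


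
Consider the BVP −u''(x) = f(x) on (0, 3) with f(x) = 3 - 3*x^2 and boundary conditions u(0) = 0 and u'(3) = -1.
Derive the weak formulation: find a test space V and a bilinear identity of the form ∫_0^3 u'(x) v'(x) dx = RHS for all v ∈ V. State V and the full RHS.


V = {v ∈ H^1(0, 3) : v(0) = 0} (test functions vanish at x = 0 where u is specified); weak form: ∫_0^3 u'v' dx = ∫_0^3 (3 - 3*x^2) v dx − v(3) for all v ∈ V.

Multiply both sides by a test function v and integrate from 0 to 3:
  ∫_0^3 −u''(x) v(x) dx = ∫_0^3 f(x) v(x) dx.
Integrate the LHS by parts once:
  ∫_0^3 −u'' v dx = −[u'(x) v(x)]_0^3 + ∫_0^3 u'(x) v'(x) dx.
Thus ∫_0^3 u'(x) v'(x) dx = ∫_0^3 f(x) v(x) dx + [u'(x) v(x)]_0^3.
Choose V so that boundary terms are either known or forced to vanish.
Mixed BC: u(0) = 0 (Dirichlet) and u'(3) = -1 (Neumann). Define V = {v ∈ H^1(0, 3) : v(0) = 0}. Then [u' v]_0^3 = u'(3)·v(3) − u'(0)·0 = − v(3).
Weak formulation: find u (satisfying any essential BC) such that ∫_0^3 u'(x) v'(x) dx = ∫_0^3 f v dx − v(3) for all v ∈ V (Dirichlet at 0 absorbed into V; Neumann datum at x = 3 contributes the boundary term).
Substituting f(x) = 3 - 3*x^2, the right-hand side is ∫_0^3 (3 - 3*x^2) v dx − v(3).


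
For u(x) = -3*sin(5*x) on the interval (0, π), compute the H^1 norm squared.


||u||_{H^1(0,π)}^2 = 117*π

u'(x) = -15*cos(5*x).
Expand u² and (u')² and integrate term by term on (0, π), using: for integers n ≥ 1, ∫_0^π sin²(nx) dx = ∫_0^π cos²(nx) dx = π/2; for n ≠ n', ∫_0^π sin(nx)sin(n'x) dx = ∫_0^π cos(nx)cos(n'x) dx = 0; and by product-to-sum, ∫_0^π sin(nx)cos(n'x) dx = ½∫_0^π [sin((n+n')x) + sin((n−n')x)] dx, which is 0 when n+n' is even and 2n/(n²−n'²) when n+n' is odd (it need not vanish on (0, π)).
  u² squared terms: (-3)²·∫sin(5x)² dx = 9·π/2 = 9*π/2.
  So ∫_0^π u² dx = 9*π/2.
  (u')² squared terms: (-15)²·∫cos(5x)² dx = 225·π/2 = 225*π/2.
  So ∫_0^π (u')² dx = 225*π/2.
||u||_{H^1}^2 = (9*π/2) + (225*π/2) = 117*π.


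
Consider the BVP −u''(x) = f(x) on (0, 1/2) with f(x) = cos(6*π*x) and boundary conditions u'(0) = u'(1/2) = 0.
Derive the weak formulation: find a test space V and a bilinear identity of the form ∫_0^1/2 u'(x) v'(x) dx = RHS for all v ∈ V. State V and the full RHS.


V = H^1(0, 1/2) (no boundary constraint on v; u is determined up to an additive constant); weak form: ∫_0^1/2 u'v' dx = ∫_0^1/2 (cos(6*π*x)) v dx for all v ∈ V.

Multiply both sides by a test function v and integrate from 0 to 1/2:
  ∫_0^1/2 −u''(x) v(x) dx = ∫_0^1/2 f(x) v(x) dx.
Integrate the LHS by parts once:
  ∫_0^1/2 −u'' v dx = −[u'(x) v(x)]_0^1/2 + ∫_0^1/2 u'(x) v'(x) dx.
Thus ∫_0^1/2 u'(x) v'(x) dx = ∫_0^1/2 f(x) v(x) dx + [u'(x) v(x)]_0^1/2.
Choose V so that boundary terms are either known or forced to vanish.
u has homogeneous Neumann: u'(0) = u'(1/2) = 0. So [u' v]_0^1/2 = 0·v(1/2) − 0·v(0) = 0 for any v; take V = H^1(0, 1/2).
Weak formulation: find u (satisfying any essential BC) such that ∫_0^1/2 u'(x) v'(x) dx = ∫_0^1/2 f v dx for all v ∈ V (homogeneous Neumann, so boundary terms vanish).
Substituting f(x) = cos(6*π*x), the right-hand side is ∫_0^1/2 (cos(6*π*x)) v dx.
Compatibility check (pure Neumann): taking v ≡ 1 ∈ V gives 0 = ∫_0^1/2 f dx + (0) − (0), i.e. ∫_0^1/2 f dx must equal u'(0) − u'(1/2) = 0. Indeed ∫_0^1/2 (cos(6*π*x)) dx = 0, so the data are compatible. The solution is then unique only up to an additive constant (fix it e.g. by requiring ∫_0^1/2 u dx = 0).


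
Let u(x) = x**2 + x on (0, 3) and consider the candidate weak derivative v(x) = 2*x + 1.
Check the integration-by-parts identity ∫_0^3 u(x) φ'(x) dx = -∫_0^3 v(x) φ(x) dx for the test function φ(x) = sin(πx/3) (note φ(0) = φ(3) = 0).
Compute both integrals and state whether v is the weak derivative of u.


LHS = -24/π, RHS = -24/π. Yes, v = u' weakly.

u(x) = x**2 + x, classical derivative u'(x) = 2*x + 1.
φ(x) = sin(πx/3), so φ'(x) = π*cos(π*x/3)/3.
Note φ(0) = φ(3) = 0, so the boundary term u·φ vanishes.
LHS = ∫_0^3 u(x) φ'(x) dx = ∫_0^3 (π*x^2*cos(π*x/3)/3 + π*x*cos(π*x/3)/3) dx. Term by term:
  ∫_0^3 π*x*cos(π*x/3)/3 dx = -6/π;  ∫_0^3 π*x^2*cos(π*x/3)/3 dx = -18/π.
Sum: -6/π − 18/π = -24/π.
So LHS = -24/π.
∫_0^3 v(x) φ(x) dx = ∫_0^3 (2*x*sin(π*x/3) + sin(π*x/3)) dx. Term by term:
  ∫_0^3 2*x*sin(π*x/3) dx = 18/π;  ∫_0^3 sin(π*x/3) dx = 6/π.
Sum: 18/π + 6/π = 24/π.
So RHS = -∫_0^3 v(x) φ(x) dx = -24/π.
LHS = RHS, so the identity holds for this test φ.
Moreover u is smooth here and v(x) = u'(x) = 2*x + 1 pointwise, so the identity holds for every test function. Hence v is the weak derivative of u.


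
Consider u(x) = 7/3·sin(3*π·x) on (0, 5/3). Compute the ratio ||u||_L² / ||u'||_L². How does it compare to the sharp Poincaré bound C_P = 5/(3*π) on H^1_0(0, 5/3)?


||u||_L² / ||u'||_L² = 1/(3*π) < C_P = 5/(3*π).

u(x) = 7/3·sin(3*π·x), so u'(x) = 7*π*cos(3*π*x).
Writing u(x) = A·sin(kπx/L) with A = 7/3 and k = 5, use ∫_0^L sin²(kπx/L) dx = L/2 and ∫_0^L cos²(kπx/L) dx = L/2.
u² = 49/9·sin²(3*π·x) and (u')² = 49*π^2·cos²(3*π·x), and each of sin², cos² integrates to L/2 = 5/6 over (0, 5/3).
∫_0^5/3 u² dx = 245/54, so ||u||_L² = 7*sqrt(30)/18.
∫_0^5/3 (u')² dx = 245*π^2/6, so ||u'||_L² = 7*sqrt(30)*π/6.
Ratio ||u||_L² / ||u'||_L² = 1/(3*π).
Sharp Poincaré constant on H^1_0(0, 5/3) is C_P = L/π = 5/(3*π), achieved by sin(3*π/5·x).
This is the k = 5 harmonic; the ratio L/(kπ) is strictly less than C_P = L/π, consistent with the sharp inequality ||u||_L² ≤ C_P ||u'||_L².


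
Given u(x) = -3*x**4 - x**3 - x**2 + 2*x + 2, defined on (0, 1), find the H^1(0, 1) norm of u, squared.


||u||_{H^1}^2 = 15283/420

The H^1 norm (squared) on an interval (0, L) is
  ||u||_{H^1}^2 = ∫_0^L u(x)^2 dx + ∫_0^L u'(x)^2 dx.
Compute u'(x) = -12*x**3 - 3*x**2 - 2*x + 2.
Then u(x)^2 = 9*x**8 + 6*x**7 + 7*x**6 - 10*x**5 - 15*x**4 - 8*x**3 + 8*x + 4 and u'(x)^2 = 144*x**6 + 72*x**5 + 57*x**4 - 36*x**3 - 8*x**2 - 8*x + 4.
Integrate each monomial from 0 to 1 using ∫_0^1 c·x^n dx = c·1^(n+1)/(n+1):
  ∫_0^1 u(x)^2 dx = ∫_0^1 (9*x^8 + 6*x^7 + 7*x^6 - 10*x^5 - 15*x^4 - 8*x^3 + 8*x + 4) dx. Term by term:
    ∫_0^1 9*x^8 dx = 1;  ∫_0^1 6*x^7 dx = 3/4;  ∫_0^1 7*x^6 dx = 1;
    ∫_0^1 -10*x^5 dx = -5/3;  ∫_0^1 -15*x^4 dx = -3;  ∫_0^1 -8*x^3 dx = -2;
    ∫_0^1 8*x dx = 4;  ∫_0^1 4 dx = 4.
  Sum: 1 + 3/4 + 1 − 5/3 − 3 − 2 + 4 + 4 = 49/12.
  ∫_0^1 u'(x)^2 dx = ∫_0^1 (144*x^6 + 72*x^5 + 57*x^4 - 36*x^3 - 8*x^2 - 8*x + 4) dx. Term by term:
    ∫_0^1 144*x^6 dx = 144/7;  ∫_0^1 72*x^5 dx = 12;  ∫_0^1 57*x^4 dx = 57/5;
    ∫_0^1 -36*x^3 dx = -9;  ∫_0^1 -8*x^2 dx = -8/3;  ∫_0^1 -8*x dx = -4;
    ∫_0^1 4 dx = 4.
  Sum: 144/7 + 12 + 57/5 − 9 − 8/3 − 4 + 4 = 3392/105.
Adding: ||u||_{H^1}^2 = 49/12 + 3392/105 = 15283/420.


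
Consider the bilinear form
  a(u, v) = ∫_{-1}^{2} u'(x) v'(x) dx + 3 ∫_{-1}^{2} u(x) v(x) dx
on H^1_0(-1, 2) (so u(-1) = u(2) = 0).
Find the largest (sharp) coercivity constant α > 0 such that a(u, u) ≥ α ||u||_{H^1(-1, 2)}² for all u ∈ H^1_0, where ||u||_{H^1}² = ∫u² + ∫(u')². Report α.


α = 1

Coercivity of a(·,·) on H^1_0(-1, 2) means a(u, u) ≥ α ||u||_{H^1}² for every u ∈ H^1_0.
The interval has length L = 3, and Poincaré/coercivity depend only on L. Here a(u, u) = ∫(u')² + (3)·∫u².
Here c = 3 ≥ 1, so a(u,u) = ∫(u')² + c∫u² ≥ ∫(u')² + ∫u² = ||u||_{H^1}², i.e. α = 1 works. No larger α is possible: a(u,u) ≥ α||u||_{H^1}² means (1−α)∫(u')² ≥ (α−c)∫u², and for the modes u_n = sin(nπ(x−x₀)/L) (x₀ the left endpoint) one has ∫u_n²/∫(u_n')² = (L/(nπ))² → 0, so a(u_n,u_n)/||u_n||_{H^1}² → 1. Hence the optimal constant is α = 1.
Therefore α = 1.


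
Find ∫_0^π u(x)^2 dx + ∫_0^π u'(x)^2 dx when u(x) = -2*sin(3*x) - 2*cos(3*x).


||u||_{H^1(0,π)}^2 = 40*π

u'(x) = 6*sin(3*x) - 6*cos(3*x).
Expand u² and (u')² and integrate term by term on (0, π), using: for integers n ≥ 1, ∫_0^π sin²(nx) dx = ∫_0^π cos²(nx) dx = π/2; for n ≠ n', ∫_0^π sin(nx)sin(n'x) dx = ∫_0^π cos(nx)cos(n'x) dx = 0; and by product-to-sum, ∫_0^π sin(nx)cos(n'x) dx = ½∫_0^π [sin((n+n')x) + sin((n−n')x)] dx, which is 0 when n+n' is even and 2n/(n²−n'²) when n+n' is odd (it need not vanish on (0, π)).
  u² squared terms: (-2)²·∫cos(3x)² dx = 4·π/2 = 2*π;  (-2)²·∫sin(3x)² dx = 4·π/2 = 2*π.
  u² cross terms: 2·(-2)·(-2)·∫cos(3x)·sin(3x) dx = 8·(0) = 0.
  So ∫_0^π u² dx = 2*π + 2*π + 0 = 4*π.
  (u')² squared terms: (-6)²·∫cos(3x)² dx = 36·π/2 = 18*π;  (6)²·∫sin(3x)² dx = 36·π/2 = 18*π.
  (u')² cross terms: 2·(-6)·(6)·∫cos(3x)·sin(3x) dx = -72·(0) = 0.
  So ∫_0^π (u')² dx = 18*π + 18*π + 0 = 36*π.
||u||_{H^1}^2 = (4*π) + (36*π) = 40*π.


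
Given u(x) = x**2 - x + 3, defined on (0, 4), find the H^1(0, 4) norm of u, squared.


||u||_{H^1}^2 = 4072/15

The H^1 norm (squared) on an interval (0, L) is
  ||u||_{H^1}^2 = ∫_0^L u(x)^2 dx + ∫_0^L u'(x)^2 dx.
Compute u'(x) = 2*x - 1.
Then u(x)^2 = x**4 - 2*x**3 + 7*x**2 - 6*x + 9 and u'(x)^2 = 4*x**2 - 4*x + 1.
Integrate each monomial from 0 to 4 using ∫_0^4 c·x^n dx = c·4^(n+1)/(n+1):
  ∫_0^4 u(x)^2 dx = ∫_0^4 (x^4 - 2*x^3 + 7*x^2 - 6*x + 9) dx. Term by term:
    ∫_0^4 x^4 dx = 1024/5;  ∫_0^4 -2*x^3 dx = -128;  ∫_0^4 7*x^2 dx = 448/3;
    ∫_0^4 -6*x dx = -48;  ∫_0^4 9 dx = 36.
  Sum: 1024/5 − 128 + 448/3 − 48 + 36 = 3212/15.
  ∫_0^4 u'(x)^2 dx = ∫_0^4 (4*x^2 - 4*x + 1) dx. Term by term:
    ∫_0^4 4*x^2 dx = 256/3;  ∫_0^4 -4*x dx = -32;  ∫_0^4 1 dx = 4.
  Sum: 256/3 − 32 + 4 = 172/3.
Adding: ||u||_{H^1}^2 = 3212/15 + 172/3 = 4072/15.


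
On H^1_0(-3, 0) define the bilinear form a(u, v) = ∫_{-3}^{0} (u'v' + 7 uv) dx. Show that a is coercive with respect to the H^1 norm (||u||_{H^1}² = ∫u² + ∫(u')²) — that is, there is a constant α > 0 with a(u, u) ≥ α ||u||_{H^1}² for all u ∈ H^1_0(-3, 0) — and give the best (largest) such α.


α = 1

Coercivity of a(·,·) on H^1_0(-3, 0) means a(u, u) ≥ α ||u||_{H^1}² for every u ∈ H^1_0.
The interval has length L = 3, and Poincaré/coercivity depend only on L. Here a(u, u) = ∫(u')² + (7)·∫u².
Here c = 7 ≥ 1, so a(u,u) = ∫(u')² + c∫u² ≥ ∫(u')² + ∫u² = ||u||_{H^1}², i.e. α = 1 works. No larger α is possible: a(u,u) ≥ α||u||_{H^1}² means (1−α)∫(u')² ≥ (α−c)∫u², and for the modes u_n = sin(nπ(x−x₀)/L) (x₀ the left endpoint) one has ∫u_n²/∫(u_n')² = (L/(nπ))² → 0, so a(u_n,u_n)/||u_n||_{H^1}² → 1. Hence the optimal constant is α = 1.
Therefore α = 1.


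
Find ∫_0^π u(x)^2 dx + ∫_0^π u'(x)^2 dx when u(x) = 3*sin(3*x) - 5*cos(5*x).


||u||_{H^1(0,π)}^2 = 370*π

u'(x) = 25*sin(5*x) + 9*cos(3*x).
Expand u² and (u')² and integrate term by term on (0, π), using: for integers n ≥ 1, ∫_0^π sin²(nx) dx = ∫_0^π cos²(nx) dx = π/2; for n ≠ n', ∫_0^π sin(nx)sin(n'x) dx = ∫_0^π cos(nx)cos(n'x) dx = 0; and by product-to-sum, ∫_0^π sin(nx)cos(n'x) dx = ½∫_0^π [sin((n+n')x) + sin((n−n')x)] dx, which is 0 when n+n' is even and 2n/(n²−n'²) when n+n' is odd (it need not vanish on (0, π)).
  u² squared terms: (-5)²·∫cos(5x)² dx = 25·π/2 = 25*π/2;  (3)²·∫sin(3x)² dx = 9·π/2 = 9*π/2.
  u² cross terms: 2·(-5)·(3)·∫cos(5x)·sin(3x) dx = -30·(0) = 0.
  So ∫_0^π u² dx = 25*π/2 + 9*π/2 + 0 = 17*π.
  (u')² squared terms: (9)²·∫cos(3x)² dx = 81·π/2 = 81*π/2;  (25)²·∫sin(5x)² dx = 625·π/2 = 625*π/2.
  (u')² cross terms: 2·(9)·(25)·∫cos(3x)·sin(5x) dx = 450·(0) = 0.
  So ∫_0^π (u')² dx = 81*π/2 + 625*π/2 + 0 = 353*π.
||u||_{H^1}^2 = (17*π) + (353*π) = 370*π.


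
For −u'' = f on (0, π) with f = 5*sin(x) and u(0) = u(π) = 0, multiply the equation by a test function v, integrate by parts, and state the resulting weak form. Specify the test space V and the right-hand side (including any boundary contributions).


V = H^1_0(0, π) (so v(0) = v(π) = 0); weak form: ∫_0^π u'v' dx = ∫_0^π (5*sin(x)) v dx for all v ∈ V.

Multiply both sides by a test function v and integrate from 0 to π:
  ∫_0^π −u''(x) v(x) dx = ∫_0^π f(x) v(x) dx.
Integrate the LHS by parts once:
  ∫_0^π −u'' v dx = −[u'(x) v(x)]_0^π + ∫_0^π u'(x) v'(x) dx.
Thus ∫_0^π u'(x) v'(x) dx = ∫_0^π f(x) v(x) dx + [u'(x) v(x)]_0^π.
Choose V so that boundary terms are either known or forced to vanish.
u is Dirichlet: u(0) = u(π) = 0. Let V = H^1_0(0, π); then v(0) = v(π) = 0, and [u' v]_0^π = 0.
Weak formulation: find u (satisfying any essential BC) such that ∫_0^π u'(x) v'(x) dx = ∫_0^π f v dx for all v ∈ V.
Substituting f(x) = 5*sin(x), the right-hand side is ∫_0^π (5*sin(x)) v dx.


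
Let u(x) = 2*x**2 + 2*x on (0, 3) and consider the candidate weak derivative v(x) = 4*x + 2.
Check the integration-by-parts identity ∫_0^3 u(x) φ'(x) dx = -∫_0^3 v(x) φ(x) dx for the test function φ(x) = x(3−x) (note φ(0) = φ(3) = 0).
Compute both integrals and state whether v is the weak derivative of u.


LHS = -36, RHS = -36. Yes, v = u' weakly.

u(x) = 2*x**2 + 2*x, classical derivative u'(x) = 4*x + 2.
φ(x) = x(3−x), so φ'(x) = 3 - 2*x.
Note φ(0) = φ(3) = 0, so the boundary term u·φ vanishes.
LHS = ∫_0^3 u(x) φ'(x) dx = ∫_0^3 (-4*x^3 + 2*x^2 + 6*x) dx. Term by term:
  ∫_0^3 -4*x^3 dx = -81;  ∫_0^3 2*x^2 dx = 18;  ∫_0^3 6*x dx = 27.
Sum: -81 + 18 + 27 = -36.
So LHS = -36.
∫_0^3 v(x) φ(x) dx = ∫_0^3 (-4*x^3 + 10*x^2 + 6*x) dx. Term by term:
  ∫_0^3 -4*x^3 dx = -81;  ∫_0^3 10*x^2 dx = 90;  ∫_0^3 6*x dx = 27.
Sum: -81 + 90 + 27 = 36.
So RHS = -∫_0^3 v(x) φ(x) dx = -36.
LHS = RHS, so the identity holds for this test φ.
Moreover u is smooth here and v(x) = u'(x) = 4*x + 2 pointwise, so the identity holds for every test function. Hence v is the weak derivative of u.


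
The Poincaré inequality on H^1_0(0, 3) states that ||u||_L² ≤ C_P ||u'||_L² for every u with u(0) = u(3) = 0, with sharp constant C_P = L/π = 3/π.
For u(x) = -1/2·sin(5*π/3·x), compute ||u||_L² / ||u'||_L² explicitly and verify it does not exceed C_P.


||u||_L² / ||u'||_L² = 3/(5*π) < C_P = 3/π.

u(x) = -1/2·sin(5*π/3·x), so u'(x) = -5*π*cos(5*π*x/3)/6.
Writing u(x) = A·sin(kπx/L) with A = -1/2 and k = 5, use ∫_0^L sin²(kπx/L) dx = L/2 and ∫_0^L cos²(kπx/L) dx = L/2.
u² = 1/4·sin²(5*π/3·x) and (u')² = 25*π^2/36·cos²(5*π/3·x), and each of sin², cos² integrates to L/2 = 3/2 over (0, 3).
∫_0^3 u² dx = 3/8, so ||u||_L² = sqrt(6)/4.
∫_0^3 (u')² dx = 25*π^2/24, so ||u'||_L² = 5*sqrt(6)*π/12.
Ratio ||u||_L² / ||u'||_L² = 3/(5*π).
Sharp Poincaré constant on H^1_0(0, 3) is C_P = L/π = 3/π, achieved by sin(π/3·x).
This is the k = 5 harmonic; the ratio L/(kπ) is strictly less than C_P = L/π, consistent with the sharp inequality ||u||_L² ≤ C_P ||u'||_L².


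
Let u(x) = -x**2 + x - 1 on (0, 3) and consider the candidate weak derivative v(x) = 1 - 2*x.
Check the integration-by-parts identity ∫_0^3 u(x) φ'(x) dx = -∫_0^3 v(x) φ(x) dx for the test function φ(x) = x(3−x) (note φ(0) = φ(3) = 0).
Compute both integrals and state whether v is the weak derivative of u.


LHS = 9, RHS = 9. Yes, v = u' weakly.

u(x) = -x**2 + x - 1, classical derivative u'(x) = 1 - 2*x.
φ(x) = x(3−x), so φ'(x) = 3 - 2*x.
Note φ(0) = φ(3) = 0, so the boundary term u·φ vanishes.
LHS = ∫_0^3 u(x) φ'(x) dx = ∫_0^3 (2*x^3 - 5*x^2 + 5*x - 3) dx. Term by term:
  ∫_0^3 2*x^3 dx = 81/2;  ∫_0^3 -5*x^2 dx = -45;  ∫_0^3 5*x dx = 45/2;
  ∫_0^3 -3 dx = -9.
Sum: 81/2 − 45 + 45/2 − 9 = 9.
So LHS = 9.
∫_0^3 v(x) φ(x) dx = ∫_0^3 (2*x^3 - 7*x^2 + 3*x) dx. Term by term:
  ∫_0^3 2*x^3 dx = 81/2;  ∫_0^3 -7*x^2 dx = -63;  ∫_0^3 3*x dx = 27/2.
Sum: 81/2 − 63 + 27/2 = -9.
So RHS = -∫_0^3 v(x) φ(x) dx = 9.
LHS = RHS, so the identity holds for this test φ.
Moreover u is smooth here and v(x) = u'(x) = 1 - 2*x pointwise, so the identity holds for every test function. Hence v is the weak derivative of u.


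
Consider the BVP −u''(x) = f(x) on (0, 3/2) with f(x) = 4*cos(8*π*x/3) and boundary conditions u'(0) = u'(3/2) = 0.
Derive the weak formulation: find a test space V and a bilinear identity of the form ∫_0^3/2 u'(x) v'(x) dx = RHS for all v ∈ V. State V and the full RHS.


V = H^1(0, 3/2) (no boundary constraint on v; u is determined up to an additive constant); weak form: ∫_0^3/2 u'v' dx = ∫_0^3/2 (4*cos(8*π*x/3)) v dx for all v ∈ V.

Multiply both sides by a test function v and integrate from 0 to 3/2:
  ∫_0^3/2 −u''(x) v(x) dx = ∫_0^3/2 f(x) v(x) dx.
Integrate the LHS by parts once:
  ∫_0^3/2 −u'' v dx = −[u'(x) v(x)]_0^3/2 + ∫_0^3/2 u'(x) v'(x) dx.
Thus ∫_0^3/2 u'(x) v'(x) dx = ∫_0^3/2 f(x) v(x) dx + [u'(x) v(x)]_0^3/2.
Choose V so that boundary terms are either known or forced to vanish.
u has homogeneous Neumann: u'(0) = u'(3/2) = 0. So [u' v]_0^3/2 = 0·v(3/2) − 0·v(0) = 0 for any v; take V = H^1(0, 3/2).
Weak formulation: find u (satisfying any essential BC) such that ∫_0^3/2 u'(x) v'(x) dx = ∫_0^3/2 f v dx for all v ∈ V (homogeneous Neumann, so boundary terms vanish).
Substituting f(x) = 4*cos(8*π*x/3), the right-hand side is ∫_0^3/2 (4*cos(8*π*x/3)) v dx.
Compatibility check (pure Neumann): taking v ≡ 1 ∈ V gives 0 = ∫_0^3/2 f dx + (0) − (0), i.e. ∫_0^3/2 f dx must equal u'(0) − u'(3/2) = 0. Indeed ∫_0^3/2 (4*cos(8*π*x/3)) dx = 0, so the data are compatible. The solution is then unique only up to an additive constant (fix it e.g. by requiring ∫_0^3/2 u dx = 0).
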